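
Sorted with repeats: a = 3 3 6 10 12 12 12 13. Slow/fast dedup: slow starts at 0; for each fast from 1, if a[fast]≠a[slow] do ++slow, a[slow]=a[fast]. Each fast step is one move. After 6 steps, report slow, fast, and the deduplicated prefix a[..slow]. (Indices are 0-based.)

slow=3, fast=7, prefix=[3, 6, 10, 12]

(s=0,f=1) a[fast]=3=a[slow] dup → fast++
(s=0,f=2) a[fast]=6≠a[slow]=3 write a[1]=6 → slow++,fast++
(s=1,f=3) a[fast]=10≠a[slow]=6 write a[2]=10 → slow++,fast++
(s=2,f=4) a[fast]=12≠a[slow]=10 write a[3]=12 → slow++,fast++
(s=3,f=5) a[fast]=12=a[slow] dup → fast++
(s=3,f=6) a[fast]=12=a[slow] dup → fast++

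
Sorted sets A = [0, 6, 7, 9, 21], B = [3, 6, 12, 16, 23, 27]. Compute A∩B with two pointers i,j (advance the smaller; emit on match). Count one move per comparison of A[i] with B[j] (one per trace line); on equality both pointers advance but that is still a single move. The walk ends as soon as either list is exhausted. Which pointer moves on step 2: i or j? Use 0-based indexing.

j

[i=0,j=0] 0<3 → i++
[i=1,j=0] 6>3 → j++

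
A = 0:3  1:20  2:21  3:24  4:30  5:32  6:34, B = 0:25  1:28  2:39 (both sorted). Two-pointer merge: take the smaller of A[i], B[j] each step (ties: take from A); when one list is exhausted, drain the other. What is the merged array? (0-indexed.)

[3, 20, 21, 24, 25, 28, 30, 32, 34, 39]

i=0 j=0: A[i]=3<=B[j]=25 take 3, i++
i=1 j=0: A[i]=20<=B[j]=25 take 20, i++
i=2 j=0: A[i]=21<=B[j]=25 take 21, i++
i=3 j=0: A[i]=24<=B[j]=25 take 24, i++
i=4 j=0: A[i]=30>B[j]=25 take 25, j++
i=4 j=1: A[i]=30>B[j]=28 take 28, j++
i=4 j=2: A[i]=30<=B[j]=39 take 30, i++
i=5 j=2: A[i]=32<=B[j]=39 take 32, i++
i=6 j=2: A[i]=34<=B[j]=39 take 34, i++
i=7 j=2: A done, take B[j]=39, j++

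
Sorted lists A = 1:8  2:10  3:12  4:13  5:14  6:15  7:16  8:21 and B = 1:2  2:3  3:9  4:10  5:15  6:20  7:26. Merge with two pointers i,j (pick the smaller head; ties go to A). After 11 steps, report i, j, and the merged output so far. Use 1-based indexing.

i=7, j=6, merged so far=[2, 3, 8, 9, 10, 10, 12, 13, 14, 15, 15]

[i=1,j=1] A[i]=8>B[j]=2 take 2 → j++
[i=1,j=2] A[i]=8>B[j]=3 take 3 → j++
[i=1,j=3] A[i]=8<=B[j]=9 take 8 → i++
[i=2,j=3] A[i]=10>B[j]=9 take 9 → j++
[i=2,j=4] A[i]=10<=B[j]=10 take 10 → i++
[i=3,j=4] A[i]=12>B[j]=10 take 10 → j++
[i=3,j=5] A[i]=12<=B[j]=15 take 12 → i++
[i=4,j=5] A[i]=13<=B[j]=15 take 13 → i++
[i=5,j=5] A[i]=14<=B[j]=15 take 14 → i++
[i=6,j=5] A[i]=15<=B[j]=15 take 15 → i++
[i=7,j=5] A[i]=16>B[j]=15 take 15 → j++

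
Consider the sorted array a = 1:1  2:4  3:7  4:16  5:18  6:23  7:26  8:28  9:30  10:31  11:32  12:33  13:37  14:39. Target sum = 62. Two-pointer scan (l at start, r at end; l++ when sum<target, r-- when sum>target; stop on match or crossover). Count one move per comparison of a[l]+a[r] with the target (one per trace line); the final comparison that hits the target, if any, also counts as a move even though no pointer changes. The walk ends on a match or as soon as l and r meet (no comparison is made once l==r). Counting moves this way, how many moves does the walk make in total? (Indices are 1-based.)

[1,14] 1+39=40 <62 → l++
[2,14] 4+39=43 <62 → l++
[3,14] 7+39=46 <62 → l++
[4,14] 16+39=55 <62 → l++
[5,14] 18+39=57 <62 → l++
[6,14] 23+39=62 → found

6 moves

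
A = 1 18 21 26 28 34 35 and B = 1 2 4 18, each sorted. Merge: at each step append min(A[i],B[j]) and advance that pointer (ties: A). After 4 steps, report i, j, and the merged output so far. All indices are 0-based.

i=1, j=3, merged so far=[1, 1, 2, 4]

[i=0,j=0] A[i]=1<=B[j]=1 take 1 → i++
[i=1,j=0] A[i]=18>B[j]=1 take 1 → j++
[i=1,j=1] A[i]=18>B[j]=2 take 2 → j++
[i=1,j=2] A[i]=18>B[j]=4 take 4 → j++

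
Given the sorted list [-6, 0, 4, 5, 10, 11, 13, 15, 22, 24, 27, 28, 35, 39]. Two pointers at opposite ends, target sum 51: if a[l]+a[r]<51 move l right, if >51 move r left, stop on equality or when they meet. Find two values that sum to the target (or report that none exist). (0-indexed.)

l=0 r=13: -6+39=33 <51, l++
l=1 r=13: 0+39=39 <51, l++
l=2 r=13: 4+39=43 <51, l++
l=3 r=13: 5+39=44 <51, l++
l=4 r=13: 10+39=49 <51, l++
l=5 r=13: 11+39=50 <51, l++
l=6 r=13: 13+39=52 >51, r--
l=6 r=12: 13+35=48 <51, l++
l=7 r=12: 15+35=50 <51, l++
l=8 r=12: 22+35=57 >51, r--
l=8 r=11: 22+28=50 <51, l++
l=9 r=11: 24+28=52 >51, r--
l=9 r=10: 24+27=51, found

(24, 27)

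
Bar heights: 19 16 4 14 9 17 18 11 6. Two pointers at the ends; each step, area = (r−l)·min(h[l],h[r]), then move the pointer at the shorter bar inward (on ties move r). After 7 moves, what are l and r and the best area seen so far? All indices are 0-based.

l=0, r=1, best area=108

[0,8] min(19,6)*8=48 best=48 * → r--
[0,7] min(19,11)*7=77 best=77 * → r--
[0,6] min(19,18)*6=108 best=108 * → r--
[0,5] min(19,17)*5=85 best=108 → r--
[0,4] min(19,9)*4=36 best=108 → r--
[0,3] min(19,14)*3=42 best=108 → r--
[0,2] min(19,4)*2=8 best=108 → r--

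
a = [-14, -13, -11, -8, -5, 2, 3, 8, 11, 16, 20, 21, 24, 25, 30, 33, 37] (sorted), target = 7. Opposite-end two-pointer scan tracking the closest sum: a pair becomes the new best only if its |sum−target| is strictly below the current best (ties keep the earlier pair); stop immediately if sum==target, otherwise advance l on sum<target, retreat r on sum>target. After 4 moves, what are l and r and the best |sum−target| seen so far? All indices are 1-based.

l=1, r=13, best |Δ|=4

[1,17] -14+37=23 d=16 * → r--
[1,16] -14+33=19 d=12 * → r--
[1,15] -14+30=16 d=9 * → r--
[1,14] -14+25=11 d=4 * → r--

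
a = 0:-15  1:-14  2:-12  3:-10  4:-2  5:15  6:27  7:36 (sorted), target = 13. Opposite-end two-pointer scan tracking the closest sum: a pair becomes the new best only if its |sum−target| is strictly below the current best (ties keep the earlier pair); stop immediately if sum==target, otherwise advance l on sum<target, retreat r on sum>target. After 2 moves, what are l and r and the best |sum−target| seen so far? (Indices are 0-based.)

[0,7] -15+36=21 d=8 * → r--
[0,6] -15+27=12 d=1 * → l++

l=1, r=6, best |Δ|=1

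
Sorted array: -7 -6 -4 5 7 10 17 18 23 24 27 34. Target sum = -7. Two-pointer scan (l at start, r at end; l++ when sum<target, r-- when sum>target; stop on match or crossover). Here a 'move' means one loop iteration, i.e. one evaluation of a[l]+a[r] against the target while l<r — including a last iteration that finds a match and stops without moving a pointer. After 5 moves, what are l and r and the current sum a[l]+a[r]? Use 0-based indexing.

l=0 r=11: -7+34=27 >-7, r--
l=0 r=10: -7+27=20 >-7, r--
l=0 r=9: -7+24=17 >-7, r--
l=0 r=8: -7+23=16 >-7, r--
l=0 r=7: -7+18=11 >-7, r--

l=0, r=6, sum=10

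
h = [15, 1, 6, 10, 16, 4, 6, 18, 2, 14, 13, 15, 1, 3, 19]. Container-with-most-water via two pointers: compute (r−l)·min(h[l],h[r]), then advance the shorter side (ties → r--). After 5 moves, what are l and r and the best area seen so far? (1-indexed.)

l=1 r=15: min(15,19)*14=210 best=210 *, l++
l=2 r=15: min(1,19)*13=13 best=210, l++
l=3 r=15: min(6,19)*12=72 best=210, l++
l=4 r=15: min(10,19)*11=110 best=210, l++
l=5 r=15: min(16,19)*10=160 best=210, l++

l=6, r=15, best area=210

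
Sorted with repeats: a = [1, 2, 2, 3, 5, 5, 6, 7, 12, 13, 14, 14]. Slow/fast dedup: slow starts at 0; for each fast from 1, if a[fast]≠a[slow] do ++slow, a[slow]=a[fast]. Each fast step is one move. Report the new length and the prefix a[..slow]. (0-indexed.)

length 9; prefix = [1, 2, 3, 5, 6, 7, 12, 13, 14]

slow=0 fast=1: a[fast]=2≠a[slow]=1 write a[1]=2, slow++,fast++
slow=1 fast=2: a[fast]=2=a[slow] dup, fast++
slow=1 fast=3: a[fast]=3≠a[slow]=2 write a[2]=3, slow++,fast++
slow=2 fast=4: a[fast]=5≠a[slow]=3 write a[3]=5, slow++,fast++
slow=3 fast=5: a[fast]=5=a[slow] dup, fast++
slow=3 fast=6: a[fast]=6≠a[slow]=5 write a[4]=6, slow++,fast++
slow=4 fast=7: a[fast]=7≠a[slow]=6 write a[5]=7, slow++,fast++
slow=5 fast=8: a[fast]=12≠a[slow]=7 write a[6]=12, slow++,fast++
slow=6 fast=9: a[fast]=13≠a[slow]=12 write a[7]=13, slow++,fast++
slow=7 fast=10: a[fast]=14≠a[slow]=13 write a[8]=14, slow++,fast++
slow=8 fast=11: a[fast]=14=a[slow] dup, fast++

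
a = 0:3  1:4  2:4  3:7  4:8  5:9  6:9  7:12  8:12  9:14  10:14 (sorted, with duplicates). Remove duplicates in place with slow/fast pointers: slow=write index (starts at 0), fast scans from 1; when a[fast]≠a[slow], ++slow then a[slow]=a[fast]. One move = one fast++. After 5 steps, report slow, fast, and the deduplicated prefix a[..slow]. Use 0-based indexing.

(s=0,f=1) a[fast]=4≠a[slow]=3 write a[1]=4 → slow++,fast++
(s=1,f=2) a[fast]=4=a[slow] dup → fast++
(s=1,f=3) a[fast]=7≠a[slow]=4 write a[2]=7 → slow++,fast++
(s=2,f=4) a[fast]=8≠a[slow]=7 write a[3]=8 → slow++,fast++
(s=3,f=5) a[fast]=9≠a[slow]=8 write a[4]=9 → slow++,fast++

slow=4, fast=6, prefix=[3, 4, 7, 8, 9]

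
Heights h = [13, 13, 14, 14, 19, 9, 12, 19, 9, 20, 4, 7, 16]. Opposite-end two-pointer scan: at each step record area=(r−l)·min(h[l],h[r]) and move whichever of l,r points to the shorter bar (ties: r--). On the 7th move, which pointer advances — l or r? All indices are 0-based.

r

l=0 r=12: min(13,16)*12=156 best=156 *, l++
l=1 r=12: min(13,16)*11=143 best=156, l++
l=2 r=12: min(14,16)*10=140 best=156, l++
l=3 r=12: min(14,16)*9=126 best=156, l++
l=4 r=12: min(19,16)*8=128 best=156, r--
l=4 r=11: min(19,7)*7=49 best=156, r--
l=4 r=10: min(19,4)*6=24 best=156, r--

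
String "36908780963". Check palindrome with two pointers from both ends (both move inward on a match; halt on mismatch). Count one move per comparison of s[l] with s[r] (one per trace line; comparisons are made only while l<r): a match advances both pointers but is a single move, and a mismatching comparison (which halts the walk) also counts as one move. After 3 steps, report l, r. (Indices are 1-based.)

[1,11] '3'=='3' → l++,r--
[2,10] '6'=='6' → l++,r--
[3,9] '9'=='9' → l++,r--

l=4, r=8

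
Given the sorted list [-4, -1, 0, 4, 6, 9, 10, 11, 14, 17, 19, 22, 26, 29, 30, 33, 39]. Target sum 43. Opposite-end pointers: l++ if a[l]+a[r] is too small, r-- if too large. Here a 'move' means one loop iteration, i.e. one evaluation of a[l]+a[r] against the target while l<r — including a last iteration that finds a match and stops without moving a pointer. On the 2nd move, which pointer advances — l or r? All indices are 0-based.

[0,16] -4+39=35 <43 → l++
[1,16] -1+39=38 <43 → l++

l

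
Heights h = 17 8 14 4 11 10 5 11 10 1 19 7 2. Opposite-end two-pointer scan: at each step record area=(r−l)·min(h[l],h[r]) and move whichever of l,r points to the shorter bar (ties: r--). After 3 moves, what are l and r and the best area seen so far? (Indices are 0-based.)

l=1, r=10, best area=170

l=0 r=12: min(17,2)*12=24 best=24 *, r--
l=0 r=11: min(17,7)*11=77 best=77 *, r--
l=0 r=10: min(17,19)*10=170 best=170 *, l++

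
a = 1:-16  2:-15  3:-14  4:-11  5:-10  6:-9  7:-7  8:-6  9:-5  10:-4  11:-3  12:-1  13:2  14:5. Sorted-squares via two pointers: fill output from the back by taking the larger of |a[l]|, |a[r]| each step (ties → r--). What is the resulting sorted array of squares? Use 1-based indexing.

l=1 r=14: |-16|>|5| out[14]=256, l++
l=2 r=14: |-15|>|5| out[13]=225, l++
l=3 r=14: |-14|>|5| out[12]=196, l++
l=4 r=14: |-11|>|5| out[11]=121, l++
l=5 r=14: |-10|>|5| out[10]=100, l++
l=6 r=14: |-9|>|5| out[9]=81, l++
l=7 r=14: |-7|>|5| out[8]=49, l++
l=8 r=14: |-6|>|5| out[7]=36, l++
l=9 r=14: |-5|<=|5| out[6]=25, r--
l=9 r=13: |-5|>|2| out[5]=25, l++
l=10 r=13: |-4|>|2| out[4]=16, l++
l=11 r=13: |-3|>|2| out[3]=9, l++
l=12 r=13: |-1|<=|2| out[2]=4, r--
l=12 r=12: |-1|<=|-1| out[1]=1, r--

[1, 4, 9, 16, 25, 25, 36, 49, 81, 100, 121, 196, 225, 256]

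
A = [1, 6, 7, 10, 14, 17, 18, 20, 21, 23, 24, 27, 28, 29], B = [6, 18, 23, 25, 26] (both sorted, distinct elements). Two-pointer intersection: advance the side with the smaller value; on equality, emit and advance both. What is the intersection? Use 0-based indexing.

[i=0,j=0] 1<6 → i++
[i=1,j=0] 6==6 emit → i++,j++
[i=2,j=1] 7<18 → i++
[i=3,j=1] 10<18 → i++
[i=4,j=1] 14<18 → i++
[i=5,j=1] 17<18 → i++
[i=6,j=1] 18==18 emit → i++,j++
[i=7,j=2] 20<23 → i++
[i=8,j=2] 21<23 → i++
[i=9,j=2] 23==23 emit → i++,j++
[i=10,j=3] 24<25 → i++
[i=11,j=3] 27>25 → j++
[i=11,j=4] 27>26 → j++

intersection = [6, 18, 23]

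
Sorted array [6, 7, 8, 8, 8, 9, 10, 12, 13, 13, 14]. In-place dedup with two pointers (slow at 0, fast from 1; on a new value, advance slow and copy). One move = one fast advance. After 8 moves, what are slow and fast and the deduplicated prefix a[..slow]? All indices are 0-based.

slow=6, fast=9, prefix=[6, 7, 8, 9, 10, 12, 13]

(s=0,f=1) a[fast]=7≠a[slow]=6 write a[1]=7 → slow++,fast++
(s=1,f=2) a[fast]=8≠a[slow]=7 write a[2]=8 → slow++,fast++
(s=2,f=3) a[fast]=8=a[slow] dup → fast++
(s=2,f=4) a[fast]=8=a[slow] dup → fast++
(s=2,f=5) a[fast]=9≠a[slow]=8 write a[3]=9 → slow++,fast++
(s=3,f=6) a[fast]=10≠a[slow]=9 write a[4]=10 → slow++,fast++
(s=4,f=7) a[fast]=12≠a[slow]=10 write a[5]=12 → slow++,fast++
(s=5,f=8) a[fast]=13≠a[slow]=12 write a[6]=13 → slow++,fast++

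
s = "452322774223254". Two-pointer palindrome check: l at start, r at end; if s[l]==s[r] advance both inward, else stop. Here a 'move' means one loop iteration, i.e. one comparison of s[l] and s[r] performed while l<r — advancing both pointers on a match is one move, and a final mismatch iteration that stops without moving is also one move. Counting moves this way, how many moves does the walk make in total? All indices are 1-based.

l=1 r=15: '4'=='4', l++,r--
l=2 r=14: '5'=='5', l++,r--
l=3 r=13: '2'=='2', l++,r--
l=4 r=12: '3'=='3', l++,r--
l=5 r=11: '2'=='2', l++,r--
l=6 r=10: '2'=='2', l++,r--
l=7 r=9: '7'!='4', stop

7 moves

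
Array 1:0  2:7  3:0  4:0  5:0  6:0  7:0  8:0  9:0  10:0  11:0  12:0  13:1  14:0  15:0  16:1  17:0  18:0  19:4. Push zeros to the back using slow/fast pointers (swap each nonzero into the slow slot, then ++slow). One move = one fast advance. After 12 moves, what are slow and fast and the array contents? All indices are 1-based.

slow=2, fast=13, a=[7, 0, 0, 0, 0, 0, 0, 0, 0, 0, 0, 0, 1, 0, 0, 1, 0, 0, 4]

(s=1,f=1) a[fast]=0 → fast++
(s=1,f=2) a[fast]=7≠0 swap→a[1]=7 → slow++,fast++
(s=2,f=3) a[fast]=0 → fast++
(s=2,f=4) a[fast]=0 → fast++
(s=2,f=5) a[fast]=0 → fast++
(s=2,f=6) a[fast]=0 → fast++
(s=2,f=7) a[fast]=0 → fast++
(s=2,f=8) a[fast]=0 → fast++
(s=2,f=9) a[fast]=0 → fast++
(s=2,f=10) a[fast]=0 → fast++
(s=2,f=11) a[fast]=0 → fast++
(s=2,f=12) a[fast]=0 → fast++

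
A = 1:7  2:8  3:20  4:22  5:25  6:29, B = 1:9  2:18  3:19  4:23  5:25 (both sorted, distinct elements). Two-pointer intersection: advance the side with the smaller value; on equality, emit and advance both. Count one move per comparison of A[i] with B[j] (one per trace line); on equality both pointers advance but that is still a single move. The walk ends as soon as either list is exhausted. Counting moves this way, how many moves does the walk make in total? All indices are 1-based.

i=1 j=1: 7<9, i++
i=2 j=1: 8<9, i++
i=3 j=1: 20>9, j++
i=3 j=2: 20>18, j++
i=3 j=3: 20>19, j++
i=3 j=4: 20<23, i++
i=4 j=4: 22<23, i++
i=5 j=4: 25>23, j++
i=5 j=5: 25==25 emit, i++,j++

9 moves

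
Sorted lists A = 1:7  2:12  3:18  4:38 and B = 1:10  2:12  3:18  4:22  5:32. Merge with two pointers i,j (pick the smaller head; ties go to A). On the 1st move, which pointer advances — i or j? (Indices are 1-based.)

[i=1,j=1] A[i]=7<=B[j]=10 take 7 → i++

i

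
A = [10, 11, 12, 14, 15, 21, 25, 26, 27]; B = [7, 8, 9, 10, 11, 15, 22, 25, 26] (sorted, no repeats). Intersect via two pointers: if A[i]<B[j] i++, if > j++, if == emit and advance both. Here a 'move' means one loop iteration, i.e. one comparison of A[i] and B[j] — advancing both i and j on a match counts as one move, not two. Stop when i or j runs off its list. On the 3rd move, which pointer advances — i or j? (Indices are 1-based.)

j

i=1 j=1: 10>7, j++
i=1 j=2: 10>8, j++
i=1 j=3: 10>9, j++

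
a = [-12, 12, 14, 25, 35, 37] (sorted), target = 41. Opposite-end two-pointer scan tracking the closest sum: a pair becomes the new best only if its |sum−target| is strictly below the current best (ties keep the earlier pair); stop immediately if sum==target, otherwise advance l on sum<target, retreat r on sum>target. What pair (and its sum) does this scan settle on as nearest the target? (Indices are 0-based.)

[0,5] -12+37=25 d=16 * → l++
[1,5] 12+37=49 d=8 * → r--
[1,4] 12+35=47 d=6 * → r--
[1,3] 12+25=37 d=4 * → l++
[2,3] 14+25=39 d=2 * → l++

pair (14, 25) with sum 39 (|Δ|=2)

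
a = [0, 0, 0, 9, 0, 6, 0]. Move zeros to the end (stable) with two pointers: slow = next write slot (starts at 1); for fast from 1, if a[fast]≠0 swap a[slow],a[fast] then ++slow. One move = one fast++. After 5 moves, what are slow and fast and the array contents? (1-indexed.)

slow=1 fast=1: a[fast]=0, fast++
slow=1 fast=2: a[fast]=0, fast++
slow=1 fast=3: a[fast]=0, fast++
slow=1 fast=4: a[fast]=9≠0 swap→a[1]=9, slow++,fast++
slow=2 fast=5: a[fast]=0, fast++

slow=2, fast=6, a=[9, 0, 0, 0, 0, 6, 0]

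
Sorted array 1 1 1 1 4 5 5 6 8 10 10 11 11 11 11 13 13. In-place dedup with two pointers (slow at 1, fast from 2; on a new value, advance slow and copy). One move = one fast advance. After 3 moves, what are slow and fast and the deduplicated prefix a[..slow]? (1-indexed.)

slow=1, fast=5, prefix=[1]

slow=1 fast=2: a[fast]=1=a[slow] dup, fast++
slow=1 fast=3: a[fast]=1=a[slow] dup, fast++
slow=1 fast=4: a[fast]=1=a[slow] dup, fast++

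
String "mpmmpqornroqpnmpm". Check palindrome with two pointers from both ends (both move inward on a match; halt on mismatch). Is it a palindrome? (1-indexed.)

not a palindrome (mismatch at 4,14)

l=1 r=17: 'm'=='m', l++,r--
l=2 r=16: 'p'=='p', l++,r--
l=3 r=15: 'm'=='m', l++,r--
l=4 r=14: 'm'!='n', stop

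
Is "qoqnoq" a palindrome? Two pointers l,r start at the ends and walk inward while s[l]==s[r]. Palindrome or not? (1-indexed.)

not a palindrome (mismatch at 3,4)

[1,6] 'q'=='q' → l++,r--
[2,5] 'o'=='o' → l++,r--
[3,4] 'q'!='n' → stop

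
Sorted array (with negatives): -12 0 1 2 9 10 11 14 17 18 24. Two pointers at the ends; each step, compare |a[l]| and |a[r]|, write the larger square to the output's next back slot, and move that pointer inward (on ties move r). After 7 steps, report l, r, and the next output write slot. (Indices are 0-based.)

l=1, r=4, next write slot=3

l=0 r=10: |-12|<=|24| out[10]=576, r--
l=0 r=9: |-12|<=|18| out[9]=324, r--
l=0 r=8: |-12|<=|17| out[8]=289, r--
l=0 r=7: |-12|<=|14| out[7]=196, r--
l=0 r=6: |-12|>|11| out[6]=144, l++
l=1 r=6: |0|<=|11| out[5]=121, r--
l=1 r=5: |0|<=|10| out[4]=100, r--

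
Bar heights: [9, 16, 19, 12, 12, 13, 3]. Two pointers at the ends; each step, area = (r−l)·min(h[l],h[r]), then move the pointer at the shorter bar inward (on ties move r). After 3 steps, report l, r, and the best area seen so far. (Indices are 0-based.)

l=0 r=6: min(9,3)*6=18 best=18 *, r--
l=0 r=5: min(9,13)*5=45 best=45 *, l++
l=1 r=5: min(16,13)*4=52 best=52 *, r--

l=1, r=4, best area=52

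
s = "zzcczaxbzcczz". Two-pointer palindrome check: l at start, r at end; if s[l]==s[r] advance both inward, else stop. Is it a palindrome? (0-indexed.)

not a palindrome (mismatch at 5,7)

[0,12] 'z'=='z' → l++,r--
[1,11] 'z'=='z' → l++,r--
[2,10] 'c'=='c' → l++,r--
[3,9] 'c'=='c' → l++,r--
[4,8] 'z'=='z' → l++,r--
[5,7] 'a'!='b' → stop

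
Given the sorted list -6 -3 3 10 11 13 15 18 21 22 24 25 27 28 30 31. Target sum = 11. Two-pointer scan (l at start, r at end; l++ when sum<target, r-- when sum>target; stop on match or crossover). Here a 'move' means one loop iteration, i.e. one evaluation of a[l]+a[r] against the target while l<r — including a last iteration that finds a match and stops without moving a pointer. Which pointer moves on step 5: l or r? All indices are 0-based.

l=0 r=15: -6+31=25 >11, r--
l=0 r=14: -6+30=24 >11, r--
l=0 r=13: -6+28=22 >11, r--
l=0 r=12: -6+27=21 >11, r--
l=0 r=11: -6+25=19 >11, r--

r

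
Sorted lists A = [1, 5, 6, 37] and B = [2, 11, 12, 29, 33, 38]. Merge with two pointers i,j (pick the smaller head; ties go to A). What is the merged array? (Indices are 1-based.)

[i=1,j=1] A[i]=1<=B[j]=2 take 1 → i++
[i=2,j=1] A[i]=5>B[j]=2 take 2 → j++
[i=2,j=2] A[i]=5<=B[j]=11 take 5 → i++
[i=3,j=2] A[i]=6<=B[j]=11 take 6 → i++
[i=4,j=2] A[i]=37>B[j]=11 take 11 → j++
[i=4,j=3] A[i]=37>B[j]=12 take 12 → j++
[i=4,j=4] A[i]=37>B[j]=29 take 29 → j++
[i=4,j=5] A[i]=37>B[j]=33 take 33 → j++
[i=4,j=6] A[i]=37<=B[j]=38 take 37 → i++
[i=5,j=6] A done, take B[j]=38 → j++

[1, 2, 5, 6, 11, 12, 29, 33, 37, 38]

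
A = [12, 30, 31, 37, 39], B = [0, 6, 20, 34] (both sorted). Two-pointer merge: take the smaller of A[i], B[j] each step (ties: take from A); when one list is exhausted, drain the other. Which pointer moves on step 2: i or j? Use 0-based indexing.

j

i=0 j=0: A[i]=12>B[j]=0 take 0, j++
i=0 j=1: A[i]=12>B[j]=6 take 6, j++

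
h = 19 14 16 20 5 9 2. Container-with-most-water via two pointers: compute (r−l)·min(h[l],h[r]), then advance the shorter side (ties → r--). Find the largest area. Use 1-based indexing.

[1,7] min(19,2)*6=12 best=12 * → r--
[1,6] min(19,9)*5=45 best=45 * → r--
[1,5] min(19,5)*4=20 best=45 → r--
[1,4] min(19,20)*3=57 best=57 * → l++
[2,4] min(14,20)*2=28 best=57 → l++
[3,4] min(16,20)*1=16 best=57 → l++

max area = 57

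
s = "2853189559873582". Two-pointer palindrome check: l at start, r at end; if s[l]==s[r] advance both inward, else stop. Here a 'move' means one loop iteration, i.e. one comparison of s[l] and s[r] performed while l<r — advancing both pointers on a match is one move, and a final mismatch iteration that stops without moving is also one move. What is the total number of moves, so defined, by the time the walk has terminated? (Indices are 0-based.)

5 moves

[0,15] '2'=='2' → l++,r--
[1,14] '8'=='8' → l++,r--
[2,13] '5'=='5' → l++,r--
[3,12] '3'=='3' → l++,r--
[4,11] '1'!='7' → stop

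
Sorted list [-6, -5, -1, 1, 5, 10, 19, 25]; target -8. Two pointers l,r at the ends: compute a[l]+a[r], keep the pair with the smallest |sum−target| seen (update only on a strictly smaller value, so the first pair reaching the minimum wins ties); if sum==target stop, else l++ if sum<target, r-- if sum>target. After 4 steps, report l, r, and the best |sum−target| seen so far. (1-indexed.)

l=1 r=8: -6+25=19 d=27 *, r--
l=1 r=7: -6+19=13 d=21 *, r--
l=1 r=6: -6+10=4 d=12 *, r--
l=1 r=5: -6+5=-1 d=7 *, r--

l=1, r=4, best |Δ|=7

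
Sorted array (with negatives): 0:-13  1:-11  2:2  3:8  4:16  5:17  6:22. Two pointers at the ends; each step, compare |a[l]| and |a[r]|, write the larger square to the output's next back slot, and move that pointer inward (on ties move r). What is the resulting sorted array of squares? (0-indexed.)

[4, 64, 121, 169, 256, 289, 484]

l=0 r=6: |-13|<=|22| out[6]=484, r--
l=0 r=5: |-13|<=|17| out[5]=289, r--
l=0 r=4: |-13|<=|16| out[4]=256, r--
l=0 r=3: |-13|>|8| out[3]=169, l++
l=1 r=3: |-11|>|8| out[2]=121, l++
l=2 r=3: |2|<=|8| out[1]=64, r--
l=2 r=2: |2|<=|2| out[0]=4, r--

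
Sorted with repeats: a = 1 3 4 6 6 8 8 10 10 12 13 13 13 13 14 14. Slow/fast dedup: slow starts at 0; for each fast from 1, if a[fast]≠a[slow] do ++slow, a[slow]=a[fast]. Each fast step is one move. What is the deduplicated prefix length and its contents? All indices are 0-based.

(s=0,f=1) a[fast]=3≠a[slow]=1 write a[1]=3 → slow++,fast++
(s=1,f=2) a[fast]=4≠a[slow]=3 write a[2]=4 → slow++,fast++
(s=2,f=3) a[fast]=6≠a[slow]=4 write a[3]=6 → slow++,fast++
(s=3,f=4) a[fast]=6=a[slow] dup → fast++
(s=3,f=5) a[fast]=8≠a[slow]=6 write a[4]=8 → slow++,fast++
(s=4,f=6) a[fast]=8=a[slow] dup → fast++
(s=4,f=7) a[fast]=10≠a[slow]=8 write a[5]=10 → slow++,fast++
(s=5,f=8) a[fast]=10=a[slow] dup → fast++
(s=5,f=9) a[fast]=12≠a[slow]=10 write a[6]=12 → slow++,fast++
(s=6,f=10) a[fast]=13≠a[slow]=12 write a[7]=13 → slow++,fast++
(s=7,f=11) a[fast]=13=a[slow] dup → fast++
(s=7,f=12) a[fast]=13=a[slow] dup → fast++
(s=7,f=13) a[fast]=13=a[slow] dup → fast++
(s=7,f=14) a[fast]=14≠a[slow]=13 write a[8]=14 → slow++,fast++
(s=8,f=15) a[fast]=14=a[slow] dup → fast++

length 9; prefix = [1, 3, 4, 6, 8, 10, 12, 13, 14]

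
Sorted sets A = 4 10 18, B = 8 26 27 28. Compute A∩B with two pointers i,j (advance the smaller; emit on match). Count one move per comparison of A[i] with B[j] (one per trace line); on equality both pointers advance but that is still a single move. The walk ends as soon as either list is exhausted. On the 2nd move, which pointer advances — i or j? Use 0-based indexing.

i=0 j=0: 4<8, i++
i=1 j=0: 10>8, j++

j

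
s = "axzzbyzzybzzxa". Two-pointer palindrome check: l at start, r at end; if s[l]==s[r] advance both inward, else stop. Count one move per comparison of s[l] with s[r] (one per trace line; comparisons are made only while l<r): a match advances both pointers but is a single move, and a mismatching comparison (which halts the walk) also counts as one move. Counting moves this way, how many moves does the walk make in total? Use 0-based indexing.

7 moves

l=0 r=13: 'a'=='a', l++,r--
l=1 r=12: 'x'=='x', l++,r--
l=2 r=11: 'z'=='z', l++,r--
l=3 r=10: 'z'=='z', l++,r--
l=4 r=9: 'b'=='b', l++,r--
l=5 r=8: 'y'=='y', l++,r--
l=6 r=7: 'z'=='z', l++,r--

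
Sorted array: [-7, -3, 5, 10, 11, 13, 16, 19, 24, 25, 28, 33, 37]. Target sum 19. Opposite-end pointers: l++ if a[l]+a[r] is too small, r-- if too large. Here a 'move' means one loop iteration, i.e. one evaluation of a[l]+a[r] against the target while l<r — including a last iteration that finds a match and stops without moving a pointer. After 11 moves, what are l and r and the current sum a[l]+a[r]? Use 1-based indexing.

l=1 r=13: -7+37=30 >19, r--
l=1 r=12: -7+33=26 >19, r--
l=1 r=11: -7+28=21 >19, r--
l=1 r=10: -7+25=18 <19, l++
l=2 r=10: -3+25=22 >19, r--
l=2 r=9: -3+24=21 >19, r--
l=2 r=8: -3+19=16 <19, l++
l=3 r=8: 5+19=24 >19, r--
l=3 r=7: 5+16=21 >19, r--
l=3 r=6: 5+13=18 <19, l++
l=4 r=6: 10+13=23 >19, r--

l=4, r=5, sum=21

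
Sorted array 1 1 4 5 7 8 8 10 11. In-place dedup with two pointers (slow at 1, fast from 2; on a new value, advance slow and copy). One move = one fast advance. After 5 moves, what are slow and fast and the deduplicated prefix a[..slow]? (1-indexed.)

slow=5, fast=7, prefix=[1, 4, 5, 7, 8]

slow=1 fast=2: a[fast]=1=a[slow] dup, fast++
slow=1 fast=3: a[fast]=4≠a[slow]=1 write a[2]=4, slow++,fast++
slow=2 fast=4: a[fast]=5≠a[slow]=4 write a[3]=5, slow++,fast++
slow=3 fast=5: a[fast]=7≠a[slow]=5 write a[4]=7, slow++,fast++
slow=4 fast=6: a[fast]=8≠a[slow]=7 write a[5]=8, slow++,fast++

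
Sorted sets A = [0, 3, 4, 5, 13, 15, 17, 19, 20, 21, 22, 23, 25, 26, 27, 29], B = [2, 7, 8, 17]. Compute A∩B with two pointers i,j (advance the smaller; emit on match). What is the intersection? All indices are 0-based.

intersection = [17]

i=0 j=0: 0<2, i++
i=1 j=0: 3>2, j++
i=1 j=1: 3<7, i++
i=2 j=1: 4<7, i++
i=3 j=1: 5<7, i++
i=4 j=1: 13>7, j++
i=4 j=2: 13>8, j++
i=4 j=3: 13<17, i++
i=5 j=3: 15<17, i++
i=6 j=3: 17==17 emit, i++,j++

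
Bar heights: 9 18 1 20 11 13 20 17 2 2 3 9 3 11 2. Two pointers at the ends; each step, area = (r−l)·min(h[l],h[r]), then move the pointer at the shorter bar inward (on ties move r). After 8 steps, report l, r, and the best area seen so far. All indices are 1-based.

l=2, r=8, best area=132

l=1 r=15: min(9,2)*14=28 best=28 *, r--
l=1 r=14: min(9,11)*13=117 best=117 *, l++
l=2 r=14: min(18,11)*12=132 best=132 *, r--
l=2 r=13: min(18,3)*11=33 best=132, r--
l=2 r=12: min(18,9)*10=90 best=132, r--
l=2 r=11: min(18,3)*9=27 best=132, r--
l=2 r=10: min(18,2)*8=16 best=132, r--
l=2 r=9: min(18,2)*7=14 best=132, r--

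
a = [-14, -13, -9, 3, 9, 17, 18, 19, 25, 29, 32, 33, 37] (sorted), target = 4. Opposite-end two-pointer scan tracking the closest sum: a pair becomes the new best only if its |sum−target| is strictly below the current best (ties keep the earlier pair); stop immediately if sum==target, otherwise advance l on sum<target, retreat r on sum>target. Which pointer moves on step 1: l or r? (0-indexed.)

r

[0,12] -14+37=23 d=19 * → r--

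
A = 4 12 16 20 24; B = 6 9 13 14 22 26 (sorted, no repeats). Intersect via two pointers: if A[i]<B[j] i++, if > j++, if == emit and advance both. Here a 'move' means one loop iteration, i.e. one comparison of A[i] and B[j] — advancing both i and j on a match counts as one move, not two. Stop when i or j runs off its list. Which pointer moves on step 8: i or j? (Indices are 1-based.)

[i=1,j=1] 4<6 → i++
[i=2,j=1] 12>6 → j++
[i=2,j=2] 12>9 → j++
[i=2,j=3] 12<13 → i++
[i=3,j=3] 16>13 → j++
[i=3,j=4] 16>14 → j++
[i=3,j=5] 16<22 → i++
[i=4,j=5] 20<22 → i++

i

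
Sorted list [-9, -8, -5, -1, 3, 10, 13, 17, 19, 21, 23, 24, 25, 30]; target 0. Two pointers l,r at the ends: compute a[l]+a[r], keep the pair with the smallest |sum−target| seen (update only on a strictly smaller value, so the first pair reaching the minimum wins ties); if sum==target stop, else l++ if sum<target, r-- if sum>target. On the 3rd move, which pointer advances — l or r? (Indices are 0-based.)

r

l=0 r=13: -9+30=21 d=21 *, r--
l=0 r=12: -9+25=16 d=16 *, r--
l=0 r=11: -9+24=15 d=15 *, r--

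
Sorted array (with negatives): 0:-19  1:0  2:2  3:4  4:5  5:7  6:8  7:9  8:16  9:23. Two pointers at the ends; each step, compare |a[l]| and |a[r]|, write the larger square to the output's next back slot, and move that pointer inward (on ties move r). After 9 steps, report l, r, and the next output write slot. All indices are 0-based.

l=0 r=9: |-19|<=|23| out[9]=529, r--
l=0 r=8: |-19|>|16| out[8]=361, l++
l=1 r=8: |0|<=|16| out[7]=256, r--
l=1 r=7: |0|<=|9| out[6]=81, r--
l=1 r=6: |0|<=|8| out[5]=64, r--
l=1 r=5: |0|<=|7| out[4]=49, r--
l=1 r=4: |0|<=|5| out[3]=25, r--
l=1 r=3: |0|<=|4| out[2]=16, r--
l=1 r=2: |0|<=|2| out[1]=4, r--

l=1, r=1, next write slot=0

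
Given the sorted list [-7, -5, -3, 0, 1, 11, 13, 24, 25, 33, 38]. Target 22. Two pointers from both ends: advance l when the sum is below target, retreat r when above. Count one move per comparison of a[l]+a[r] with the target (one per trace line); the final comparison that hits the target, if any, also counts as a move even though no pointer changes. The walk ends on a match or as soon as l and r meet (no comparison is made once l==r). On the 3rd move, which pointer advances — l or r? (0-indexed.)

l=0 r=10: -7+38=31 >22, r--
l=0 r=9: -7+33=26 >22, r--
l=0 r=8: -7+25=18 <22, l++

l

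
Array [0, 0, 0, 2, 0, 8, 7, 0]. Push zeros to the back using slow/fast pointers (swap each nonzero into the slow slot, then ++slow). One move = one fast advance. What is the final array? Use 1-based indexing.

[2, 8, 7, 0, 0, 0, 0, 0]

(s=1,f=1) a[fast]=0 → fast++
(s=1,f=2) a[fast]=0 → fast++
(s=1,f=3) a[fast]=0 → fast++
(s=1,f=4) a[fast]=2≠0 swap→a[1]=2 → slow++,fast++
(s=2,f=5) a[fast]=0 → fast++
(s=2,f=6) a[fast]=8≠0 swap→a[2]=8 → slow++,fast++
(s=3,f=7) a[fast]=7≠0 swap→a[3]=7 → slow++,fast++
(s=4,f=8) a[fast]=0 → fast++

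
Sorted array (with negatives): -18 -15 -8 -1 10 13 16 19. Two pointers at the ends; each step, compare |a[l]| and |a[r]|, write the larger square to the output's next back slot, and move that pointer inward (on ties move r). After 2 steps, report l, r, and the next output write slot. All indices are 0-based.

l=1, r=6, next write slot=5

l=0 r=7: |-18|<=|19| out[7]=361, r--
l=0 r=6: |-18|>|16| out[6]=324, l++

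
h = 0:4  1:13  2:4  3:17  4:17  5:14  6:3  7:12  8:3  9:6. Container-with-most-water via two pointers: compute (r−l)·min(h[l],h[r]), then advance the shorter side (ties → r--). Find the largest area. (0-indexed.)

max area = 72

l=0 r=9: min(4,6)*9=36 best=36 *, l++
l=1 r=9: min(13,6)*8=48 best=48 *, r--
l=1 r=8: min(13,3)*7=21 best=48, r--
l=1 r=7: min(13,12)*6=72 best=72 *, r--
l=1 r=6: min(13,3)*5=15 best=72, r--
l=1 r=5: min(13,14)*4=52 best=72, l++
l=2 r=5: min(4,14)*3=12 best=72, l++
l=3 r=5: min(17,14)*2=28 best=72, r--
l=3 r=4: min(17,17)*1=17 best=72, r--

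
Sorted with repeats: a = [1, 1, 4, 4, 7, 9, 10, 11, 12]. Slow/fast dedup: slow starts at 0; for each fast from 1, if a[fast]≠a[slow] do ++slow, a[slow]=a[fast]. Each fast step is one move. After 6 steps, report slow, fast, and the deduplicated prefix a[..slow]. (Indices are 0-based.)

slow=4, fast=7, prefix=[1, 4, 7, 9, 10]

(s=0,f=1) a[fast]=1=a[slow] dup → fast++
(s=0,f=2) a[fast]=4≠a[slow]=1 write a[1]=4 → slow++,fast++
(s=1,f=3) a[fast]=4=a[slow] dup → fast++
(s=1,f=4) a[fast]=7≠a[slow]=4 write a[2]=7 → slow++,fast++
(s=2,f=5) a[fast]=9≠a[slow]=7 write a[3]=9 → slow++,fast++
(s=3,f=6) a[fast]=10≠a[slow]=9 write a[4]=10 → slow++,fast++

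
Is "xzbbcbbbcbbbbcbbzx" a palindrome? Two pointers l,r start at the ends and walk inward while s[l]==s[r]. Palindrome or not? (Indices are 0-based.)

not a palindrome (mismatch at 8,9)

l=0 r=17: 'x'=='x', l++,r--
l=1 r=16: 'z'=='z', l++,r--
l=2 r=15: 'b'=='b', l++,r--
l=3 r=14: 'b'=='b', l++,r--
l=4 r=13: 'c'=='c', l++,r--
l=5 r=12: 'b'=='b', l++,r--
l=6 r=11: 'b'=='b', l++,r--
l=7 r=10: 'b'=='b', l++,r--
l=8 r=9: 'c'!='b', stop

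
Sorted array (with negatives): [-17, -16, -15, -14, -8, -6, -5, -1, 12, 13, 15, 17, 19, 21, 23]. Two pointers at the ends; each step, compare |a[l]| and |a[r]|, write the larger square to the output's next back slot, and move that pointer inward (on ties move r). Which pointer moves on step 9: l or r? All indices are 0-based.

[0,14] |-17|<=|23| out[14]=529 → r--
[0,13] |-17|<=|21| out[13]=441 → r--
[0,12] |-17|<=|19| out[12]=361 → r--
[0,11] |-17|<=|17| out[11]=289 → r--
[0,10] |-17|>|15| out[10]=289 → l++
[1,10] |-16|>|15| out[9]=256 → l++
[2,10] |-15|<=|15| out[8]=225 → r--
[2,9] |-15|>|13| out[7]=225 → l++
[3,9] |-14|>|13| out[6]=196 → l++

l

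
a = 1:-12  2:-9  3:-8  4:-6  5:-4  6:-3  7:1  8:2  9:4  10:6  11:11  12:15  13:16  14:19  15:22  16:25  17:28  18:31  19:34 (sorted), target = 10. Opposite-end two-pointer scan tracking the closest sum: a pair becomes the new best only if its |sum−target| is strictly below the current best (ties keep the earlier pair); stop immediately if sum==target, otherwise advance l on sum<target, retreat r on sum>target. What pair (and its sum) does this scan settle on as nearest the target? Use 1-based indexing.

[1,19] -12+34=22 d=12 * → r--
[1,18] -12+31=19 d=9 * → r--
[1,17] -12+28=16 d=6 * → r--
[1,16] -12+25=13 d=3 * → r--
[1,15] -12+22=10 d=0 * → stop

pair (-12, 22) with sum 10 (|Δ|=0)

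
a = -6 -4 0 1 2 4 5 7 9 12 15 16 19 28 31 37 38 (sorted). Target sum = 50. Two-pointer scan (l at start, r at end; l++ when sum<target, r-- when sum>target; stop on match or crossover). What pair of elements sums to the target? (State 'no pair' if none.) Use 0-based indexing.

[0,16] -6+38=32 <50 → l++
[1,16] -4+38=34 <50 → l++
[2,16] 0+38=38 <50 → l++
[3,16] 1+38=39 <50 → l++
[4,16] 2+38=40 <50 → l++
[5,16] 4+38=42 <50 → l++
[6,16] 5+38=43 <50 → l++
[7,16] 7+38=45 <50 → l++
[8,16] 9+38=47 <50 → l++
[9,16] 12+38=50 → found

(12, 38)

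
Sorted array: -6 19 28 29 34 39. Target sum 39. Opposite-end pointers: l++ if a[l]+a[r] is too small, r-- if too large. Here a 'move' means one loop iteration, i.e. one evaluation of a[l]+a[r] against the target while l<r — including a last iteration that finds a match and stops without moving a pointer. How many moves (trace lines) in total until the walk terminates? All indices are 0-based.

5 moves

[0,5] -6+39=33 <39 → l++
[1,5] 19+39=58 >39 → r--
[1,4] 19+34=53 >39 → r--
[1,3] 19+29=48 >39 → r--
[1,2] 19+28=47 >39 → r--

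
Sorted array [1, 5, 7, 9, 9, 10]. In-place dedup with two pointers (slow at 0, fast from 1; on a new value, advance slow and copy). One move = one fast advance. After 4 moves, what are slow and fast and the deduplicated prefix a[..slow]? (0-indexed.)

slow=3, fast=5, prefix=[1, 5, 7, 9]

slow=0 fast=1: a[fast]=5≠a[slow]=1 write a[1]=5, slow++,fast++
slow=1 fast=2: a[fast]=7≠a[slow]=5 write a[2]=7, slow++,fast++
slow=2 fast=3: a[fast]=9≠a[slow]=7 write a[3]=9, slow++,fast++
slow=3 fast=4: a[fast]=9=a[slow] dup, fast++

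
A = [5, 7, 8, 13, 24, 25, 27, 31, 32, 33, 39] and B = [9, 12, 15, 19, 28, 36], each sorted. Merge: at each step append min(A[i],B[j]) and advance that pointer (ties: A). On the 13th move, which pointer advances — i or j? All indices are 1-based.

[i=1,j=1] A[i]=5<=B[j]=9 take 5 → i++
[i=2,j=1] A[i]=7<=B[j]=9 take 7 → i++
[i=3,j=1] A[i]=8<=B[j]=9 take 8 → i++
[i=4,j=1] A[i]=13>B[j]=9 take 9 → j++
[i=4,j=2] A[i]=13>B[j]=12 take 12 → j++
[i=4,j=3] A[i]=13<=B[j]=15 take 13 → i++
[i=5,j=3] A[i]=24>B[j]=15 take 15 → j++
[i=5,j=4] A[i]=24>B[j]=19 take 19 → j++
[i=5,j=5] A[i]=24<=B[j]=28 take 24 → i++
[i=6,j=5] A[i]=25<=B[j]=28 take 25 → i++
[i=7,j=5] A[i]=27<=B[j]=28 take 27 → i++
[i=8,j=5] A[i]=31>B[j]=28 take 28 → j++
[i=8,j=6] A[i]=31<=B[j]=36 take 31 → i++

i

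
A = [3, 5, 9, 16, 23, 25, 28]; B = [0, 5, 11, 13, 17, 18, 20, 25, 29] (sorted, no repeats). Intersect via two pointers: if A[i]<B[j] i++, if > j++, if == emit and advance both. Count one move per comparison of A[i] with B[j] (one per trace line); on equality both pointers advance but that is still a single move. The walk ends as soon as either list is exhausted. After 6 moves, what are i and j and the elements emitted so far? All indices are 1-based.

i=4, j=5, emitted=[5]

i=1 j=1: 3>0, j++
i=1 j=2: 3<5, i++
i=2 j=2: 5==5 emit, i++,j++
i=3 j=3: 9<11, i++
i=4 j=3: 16>11, j++
i=4 j=4: 16>13, j++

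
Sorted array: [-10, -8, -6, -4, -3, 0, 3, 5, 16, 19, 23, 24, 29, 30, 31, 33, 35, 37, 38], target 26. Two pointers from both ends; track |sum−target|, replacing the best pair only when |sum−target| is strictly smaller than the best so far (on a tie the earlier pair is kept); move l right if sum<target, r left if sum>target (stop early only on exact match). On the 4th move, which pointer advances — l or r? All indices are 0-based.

r

[0,18] -10+38=28 d=2 * → r--
[0,17] -10+37=27 d=1 * → r--
[0,16] -10+35=25 d=1 → l++
[1,16] -8+35=27 d=1 → r--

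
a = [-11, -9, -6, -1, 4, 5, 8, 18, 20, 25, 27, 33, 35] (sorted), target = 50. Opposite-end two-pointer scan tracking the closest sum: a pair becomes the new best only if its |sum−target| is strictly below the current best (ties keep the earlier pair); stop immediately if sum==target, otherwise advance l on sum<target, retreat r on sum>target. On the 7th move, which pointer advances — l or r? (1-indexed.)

l

[1,13] -11+35=24 d=26 * → l++
[2,13] -9+35=26 d=24 * → l++
[3,13] -6+35=29 d=21 * → l++
[4,13] -1+35=34 d=16 * → l++
[5,13] 4+35=39 d=11 * → l++
[6,13] 5+35=40 d=10 * → l++
[7,13] 8+35=43 d=7 * → l++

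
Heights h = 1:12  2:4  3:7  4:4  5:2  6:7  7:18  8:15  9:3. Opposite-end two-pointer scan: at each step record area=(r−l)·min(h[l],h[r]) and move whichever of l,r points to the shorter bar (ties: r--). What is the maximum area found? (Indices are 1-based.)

max area = 84

l=1 r=9: min(12,3)*8=24 best=24 *, r--
l=1 r=8: min(12,15)*7=84 best=84 *, l++
l=2 r=8: min(4,15)*6=24 best=84, l++
l=3 r=8: min(7,15)*5=35 best=84, l++
l=4 r=8: min(4,15)*4=16 best=84, l++
l=5 r=8: min(2,15)*3=6 best=84, l++
l=6 r=8: min(7,15)*2=14 best=84, l++
l=7 r=8: min(18,15)*1=15 best=84, r--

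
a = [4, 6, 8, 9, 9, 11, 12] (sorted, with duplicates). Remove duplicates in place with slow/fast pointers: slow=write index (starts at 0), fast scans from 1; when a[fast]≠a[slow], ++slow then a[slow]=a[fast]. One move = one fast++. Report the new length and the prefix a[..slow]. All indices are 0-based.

slow=0 fast=1: a[fast]=6≠a[slow]=4 write a[1]=6, slow++,fast++
slow=1 fast=2: a[fast]=8≠a[slow]=6 write a[2]=8, slow++,fast++
slow=2 fast=3: a[fast]=9≠a[slow]=8 write a[3]=9, slow++,fast++
slow=3 fast=4: a[fast]=9=a[slow] dup, fast++
slow=3 fast=5: a[fast]=11≠a[slow]=9 write a[4]=11, slow++,fast++
slow=4 fast=6: a[fast]=12≠a[slow]=11 write a[5]=12, slow++,fast++

length 6; prefix = [4, 6, 8, 9, 11, 12]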